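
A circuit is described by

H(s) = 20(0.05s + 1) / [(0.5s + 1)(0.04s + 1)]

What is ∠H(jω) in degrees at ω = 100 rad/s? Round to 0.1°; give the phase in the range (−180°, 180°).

-86.1°

At ω = 100 rad/s:
zero (1 + j100·0.05) = 1 + j5 → |·| ≈ 5.099, ∠ ≈ 78.69°
pole (1 + j100·0.5) = 1 + j50 → |·| ≈ 50.01, ∠ ≈ 88.85°
pole (1 + j100·0.04) = 1 + j4 → |·| ≈ 4.1231, ∠ ≈ 75.96°
∠H = (78.69°) − (88.85° + 75.96°) = -86.12°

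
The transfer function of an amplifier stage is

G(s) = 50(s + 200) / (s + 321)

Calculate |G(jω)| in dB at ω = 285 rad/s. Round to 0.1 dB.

32.2 dB

At s = jω = j285:
zero (s+200): 200 + j285 → |·| = √(200²+285²) = √121225 ≈ 348.17, ∠ = arctan(285/200) ≈ 54.94°
pole (s+321): 321 + j285 → |·| = √(321²+285²) = √184266 ≈ 429.26, ∠ = arctan(285/321) ≈ 41.60°
|G| = 50 · 348.17 / 429.26 ≈ 40.555
Gain = 20 log₁₀(40.555) ≈ 32.16 dB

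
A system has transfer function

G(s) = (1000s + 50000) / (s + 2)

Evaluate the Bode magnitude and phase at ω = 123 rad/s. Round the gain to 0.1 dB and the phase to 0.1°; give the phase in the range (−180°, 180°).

60.7 dB, -21.2°

Substitute s = j123:
Numerator: 1000(j123) + 50000 = 50000 + j123000
Denominator: (j123) + 2 = 2 + j123
|N| = √(50000² + 123000²) ≈ 1.3277e+05, ∠N ≈ 67.88°
|D| = √(2² + 123²) ≈ 123.02, ∠D ≈ 89.07°
|G| = 1.3277e+05 / 123.02 ≈ 1079.3
Gain = 20 log₁₀(1079.3) ≈ 60.66 dB
∠G = 67.88° − 89.07° = -21.19°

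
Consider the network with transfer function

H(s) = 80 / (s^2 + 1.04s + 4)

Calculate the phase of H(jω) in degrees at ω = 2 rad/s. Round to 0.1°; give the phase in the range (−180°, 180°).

-90.0°

At s = jω = j2:
quadratic: (j2)² + 1.04·j2 + 4 = 0 + j2.08 → |·| ≈ 2.08, ∠ ≈ 90.00°
∠H = 0.00° − 90.00° = -90.00°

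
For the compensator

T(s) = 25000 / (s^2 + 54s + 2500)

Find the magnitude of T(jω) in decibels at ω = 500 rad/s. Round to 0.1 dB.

-20.0 dB

At s = jω = j500:
quadratic: (j500)² + 54·j500 + 2500 = -247500 + j27000 → |·| ≈ 2.4897e+05, ∠ ≈ 173.77°
|T| = 25000 / 2.4897e+05 ≈ 0.10041
Gain = 20 log₁₀(0.10041) ≈ -19.96 dB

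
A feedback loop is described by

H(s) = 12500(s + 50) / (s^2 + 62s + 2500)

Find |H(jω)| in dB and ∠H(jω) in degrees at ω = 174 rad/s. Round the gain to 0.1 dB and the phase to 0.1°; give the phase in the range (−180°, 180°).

37.6 dB, -84.8°

At s = jω = j174:
zero (s+50): 50 + j174 → |·| = √(50²+174²) = √32776 ≈ 181.04, ∠ = arctan(174/50) ≈ 73.97°
quadratic: (j174)² + 62·j174 + 2500 = -27776 + j10788 → |·| ≈ 29797, ∠ ≈ 158.77°
|H| = 12500 · 181.04 / 29797 ≈ 75.947
Gain = 20 log₁₀(75.947) ≈ 37.61 dB
∠H = 73.97° − 158.77° = -84.80°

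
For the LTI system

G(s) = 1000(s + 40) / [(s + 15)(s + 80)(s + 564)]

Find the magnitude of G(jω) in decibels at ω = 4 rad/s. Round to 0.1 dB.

At s = jω = j4:
zero (s+40): 40 + j4 → |·| = √(40²+4²) = √1616 ≈ 40.2, ∠ = arctan(4/40) ≈ 5.71°
pole (s+15): 15 + j4 → |·| = √(15²+4²) = √241 ≈ 15.524, ∠ = arctan(4/15) ≈ 14.93°
pole (s+80): 80 + j4 → |·| = √(80²+4²) = √6416 ≈ 80.1, ∠ = arctan(4/80) ≈ 2.86°
pole (s+564): 564 + j4 → |·| = √(564²+4²) = √318112 ≈ 564.01, ∠ = arctan(4/564) ≈ 0.41°
|G| = 1000 · 40.2 / 7.0133e+05 ≈ 0.05732
Gain = 20 log₁₀(0.05732) ≈ -24.83 dB

-24.8 dB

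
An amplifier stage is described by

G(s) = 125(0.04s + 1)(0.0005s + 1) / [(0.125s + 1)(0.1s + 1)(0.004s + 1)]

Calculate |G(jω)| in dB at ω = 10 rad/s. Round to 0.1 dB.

35.5 dB

At ω = 10 rad/s:
zero (1 + j10·0.04) = 1 + j0.4 → |·| ≈ 1.077, ∠ ≈ 21.80°
zero (1 + j10·0.0005) = 1 + j0.005 → |·| ≈ 1, ∠ ≈ 0.29°
pole (1 + j10·0.125) = 1 + j1.25 → |·| ≈ 1.6008, ∠ ≈ 51.34°
pole (1 + j10·0.1) = 1 + j1 → |·| ≈ 1.4142, ∠ ≈ 45.00°
pole (1 + j10·0.004) = 1 + j0.04 → |·| ≈ 1.0008, ∠ ≈ 2.29°
|G| = 125 · 1.077 · 1 / (1.6008 · 1.4142 · 1.0008) ≈ 59.42
Gain = 20 log₁₀(59.42) ≈ 35.48 dB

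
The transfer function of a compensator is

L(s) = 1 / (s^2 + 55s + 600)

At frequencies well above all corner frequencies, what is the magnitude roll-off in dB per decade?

Each pole contributes −20 dB/decade at high frequency; each zero contributes +20 dB/decade.
Net: 0 zero(s) − 2 pole(s) → -40 dB/decade.

-40 dB/decade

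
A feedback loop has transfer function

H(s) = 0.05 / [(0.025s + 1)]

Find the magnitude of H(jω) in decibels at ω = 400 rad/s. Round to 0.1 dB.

At ω = 400 rad/s:
pole (1 + j400·0.025) = 1 + j10 → |·| ≈ 10.05, ∠ ≈ 84.29°
|H| = 0.05 · 1 / (10.05) ≈ 0.0049751
Gain = 20 log₁₀(0.0049751) ≈ -46.06 dB

-46.1 dB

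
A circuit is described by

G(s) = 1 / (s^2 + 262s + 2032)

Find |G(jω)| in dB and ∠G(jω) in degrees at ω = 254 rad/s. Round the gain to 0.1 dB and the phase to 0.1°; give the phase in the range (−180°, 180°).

-99.2 dB, -133.2°

Substitute s = j254:
Numerator: 1 = 1 + j0
Denominator: (j254)^2 + 262(j254) + 2032 = -62484 + j66548
|N| = √(1² + 0²) ≈ 1, ∠N ≈ 0.00°
|D| = √(62484² + 66548²) ≈ 91285, ∠D ≈ 133.20°
|G| = 1 / 91285 ≈ 1.0955e-05
Gain = 20 log₁₀(1.0955e-05) ≈ -99.21 dB
∠G = 0.00° − 133.20° = -133.20°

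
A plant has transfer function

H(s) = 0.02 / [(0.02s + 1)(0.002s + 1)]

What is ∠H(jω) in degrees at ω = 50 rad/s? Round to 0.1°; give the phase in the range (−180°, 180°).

-50.7°

At ω = 50 rad/s:
pole (1 + j50·0.02) = 1 + j1 → |·| ≈ 1.4142, ∠ ≈ 45.00°
pole (1 + j50·0.002) = 1 + j0.1 → |·| ≈ 1.005, ∠ ≈ 5.71°
∠H = (0°) − (45.00° + 5.71°) = -50.71°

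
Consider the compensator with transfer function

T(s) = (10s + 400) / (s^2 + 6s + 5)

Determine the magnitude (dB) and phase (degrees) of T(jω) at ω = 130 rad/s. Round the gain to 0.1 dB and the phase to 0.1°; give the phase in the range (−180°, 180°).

Substitute s = j130:
Numerator: 10(j130) + 400 = 400 + j1300
Denominator: (j130)^2 + 6(j130) + 5 = -16895 + j780
|N| = √(400² + 1300²) ≈ 1360.1, ∠N ≈ 72.90°
|D| = √(16895² + 780²) ≈ 16913, ∠D ≈ 177.36°
|T| = 1360.1 / 16913 ≈ 0.080417
Gain = 20 log₁₀(0.080417) ≈ -21.89 dB
∠T = 72.90° − 177.36° = -104.46°

-21.9 dB, -104.5°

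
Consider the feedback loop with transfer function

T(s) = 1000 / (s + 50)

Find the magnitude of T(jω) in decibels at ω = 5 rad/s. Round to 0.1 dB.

26.0 dB

Substitute s = j5:
Numerator: 1000 = 1000 + j0
Denominator: (j5) + 50 = 50 + j5
|N| = √(1000² + 0²) ≈ 1000, ∠N ≈ 0.00°
|D| = √(50² + 5²) ≈ 50.249, ∠D ≈ 5.71°
|T| = 1000 / 50.249 ≈ 19.901
Gain = 20 log₁₀(19.901) ≈ 25.98 dB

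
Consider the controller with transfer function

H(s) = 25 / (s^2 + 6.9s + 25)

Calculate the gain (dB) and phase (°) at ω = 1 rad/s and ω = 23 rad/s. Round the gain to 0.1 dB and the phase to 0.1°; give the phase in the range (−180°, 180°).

At s = jω = j1:
quadratic: (j1)² + 6.9·j1 + 25 = 24 + j6.9 → |·| ≈ 24.972, ∠ ≈ 16.04°
|H| = 25 / 24.972 ≈ 1.0011
Gain = 20 log₁₀(1.0011) ≈ 0.01 dB
∠H = 0.00° − 16.04° = -16.04°

At s = jω = j23:
quadratic: (j23)² + 6.9·j23 + 25 = -504 + j158.7 → |·| ≈ 528.4, ∠ ≈ 162.52°
|H| = 25 / 528.4 ≈ 0.047313
Gain = 20 log₁₀(0.047313) ≈ -26.50 dB
∠H = 0.00° − 162.52° = -162.52°

ω = 1: 0.0 dB, -16.0°; ω = 23: -26.5 dB, -162.5°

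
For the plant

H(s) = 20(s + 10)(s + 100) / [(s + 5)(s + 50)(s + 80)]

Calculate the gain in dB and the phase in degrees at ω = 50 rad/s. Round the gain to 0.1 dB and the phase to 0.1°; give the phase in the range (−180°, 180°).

At s = jω = j50:
zero (s+10): 10 + j50 → |·| = √(10²+50²) = √2600 ≈ 50.99, ∠ = arctan(50/10) ≈ 78.69°
zero (s+100): 100 + j50 → |·| = √(100²+50²) = √12500 ≈ 111.8, ∠ = arctan(50/100) ≈ 26.57°
pole (s+5): 5 + j50 → |·| = √(5²+50²) = √2525 ≈ 50.249, ∠ = arctan(50/5) ≈ 84.29°
pole (s+50): 50 + j50 → |·| = √(50²+50²) = √5000 ≈ 70.711, ∠ = arctan(50/50) ≈ 45.00°
pole (s+80): 80 + j50 → |·| = √(80²+50²) = √8900 ≈ 94.34, ∠ = arctan(50/80) ≈ 32.01°
|H| = 20 · 5700.7 / 3.352e+05 ≈ 0.34014
Gain = 20 log₁₀(0.34014) ≈ -9.37 dB
∠H = 105.26° − 161.30° = -56.04°

-9.4 dB, -56.0°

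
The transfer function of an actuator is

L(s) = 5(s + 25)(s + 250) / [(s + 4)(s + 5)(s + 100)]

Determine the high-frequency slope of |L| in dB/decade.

Each pole contributes −20 dB/decade at high frequency; each zero contributes +20 dB/decade.
Net: 2 zero(s) − 3 pole(s) → -20 dB/decade.

-20 dB/decade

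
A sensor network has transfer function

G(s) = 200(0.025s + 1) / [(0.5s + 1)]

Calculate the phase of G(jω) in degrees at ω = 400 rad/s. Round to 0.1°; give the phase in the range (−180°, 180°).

-5.4°

At ω = 400 rad/s:
zero (1 + j400·0.025) = 1 + j10 → |·| ≈ 10.05, ∠ ≈ 84.29°
pole (1 + j400·0.5) = 1 + j200 → |·| ≈ 200, ∠ ≈ 89.71°
∠G = (84.29°) − (89.71°) = -5.42°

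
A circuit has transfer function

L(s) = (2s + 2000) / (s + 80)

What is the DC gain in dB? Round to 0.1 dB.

L(0) = 2000 / 80 = 25
20 log₁₀(25) ≈ 27.96 dB

28.0 dB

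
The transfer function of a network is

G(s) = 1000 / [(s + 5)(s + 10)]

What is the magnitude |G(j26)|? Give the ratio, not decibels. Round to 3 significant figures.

At s = jω = j26:
pole (s+5): 5 + j26 → |·| = √(5²+26²) = √701 ≈ 26.476, ∠ = arctan(26/5) ≈ 79.11°
pole (s+10): 10 + j26 → |·| = √(10²+26²) = √776 ≈ 27.857, ∠ = arctan(26/10) ≈ 68.96°
|G| = 1000 / 737.54 ≈ 1.3559

1.36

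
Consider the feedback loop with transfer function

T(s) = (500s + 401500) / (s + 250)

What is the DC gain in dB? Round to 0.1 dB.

64.1 dB

T(0) = 401500 / 250 = 1606
20 log₁₀(1606) ≈ 64.11 dB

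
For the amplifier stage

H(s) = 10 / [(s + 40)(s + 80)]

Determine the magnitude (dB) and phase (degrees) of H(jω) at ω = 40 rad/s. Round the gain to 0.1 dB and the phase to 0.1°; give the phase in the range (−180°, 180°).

At s = jω = j40:
pole (s+40): 40 + j40 → |·| = √(40²+40²) = √3200 ≈ 56.569, ∠ = arctan(40/40) ≈ 45.00°
pole (s+80): 80 + j40 → |·| = √(80²+40²) = √8000 ≈ 89.443, ∠ = arctan(40/80) ≈ 26.57°
|H| = 10 / 5059.7 ≈ 0.0019764
Gain = 20 log₁₀(0.0019764) ≈ -54.08 dB
∠H = 0.00° − 71.57° = -71.57°

-54.1 dB, -71.6°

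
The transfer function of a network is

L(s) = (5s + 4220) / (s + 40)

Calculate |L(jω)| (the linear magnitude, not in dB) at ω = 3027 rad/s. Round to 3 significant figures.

5.19

Substitute s = j3027:
Numerator: 5(j3027) + 4220 = 4220 + j15135
Denominator: (j3027) + 40 = 40 + j3027
|N| = √(4220² + 15135²) ≈ 15712, ∠N ≈ 74.42°
|D| = √(40² + 3027²) ≈ 3027.3, ∠D ≈ 89.24°
|L| = 15712 / 3027.3 ≈ 5.1901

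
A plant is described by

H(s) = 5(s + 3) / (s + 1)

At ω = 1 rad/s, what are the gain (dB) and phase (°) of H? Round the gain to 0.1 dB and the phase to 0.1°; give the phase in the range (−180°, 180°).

21.0 dB, -26.6°

At s = jω = j1:
zero (s+3): 3 + j1 → |·| = √(3²+1²) = √10 ≈ 3.1623, ∠ = arctan(1/3) ≈ 18.43°
pole (s+1): 1 + j1 → |·| = √(1²+1²) = √2 ≈ 1.4142, ∠ = arctan(1/1) ≈ 45.00°
|H| = 5 · 3.1623 / 1.4142 ≈ 11.181
Gain = 20 log₁₀(11.181) ≈ 20.97 dB
∠H = 18.43° − 45.00° = -26.57°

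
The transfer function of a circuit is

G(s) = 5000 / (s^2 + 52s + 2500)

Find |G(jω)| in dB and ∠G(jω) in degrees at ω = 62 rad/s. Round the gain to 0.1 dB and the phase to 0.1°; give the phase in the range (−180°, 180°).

At s = jω = j62:
quadratic: (j62)² + 52·j62 + 2500 = -1344 + j3224 → |·| ≈ 3492.9, ∠ ≈ 112.63°
|G| = 5000 / 3492.9 ≈ 1.4315
Gain = 20 log₁₀(1.4315) ≈ 3.12 dB
∠G = 0.00° − 112.63° = -112.63°

3.1 dB, -112.6°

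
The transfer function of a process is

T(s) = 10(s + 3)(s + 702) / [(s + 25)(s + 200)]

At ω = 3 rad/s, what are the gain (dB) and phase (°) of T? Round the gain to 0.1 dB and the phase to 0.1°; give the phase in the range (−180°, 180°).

15.4 dB, 37.5°

At s = jω = j3:
zero (s+3): 3 + j3 → |·| = √(3²+3²) = √18 ≈ 4.2426, ∠ = arctan(3/3) ≈ 45.00°
zero (s+702): 702 + j3 → |·| = √(702²+3²) = √492813 ≈ 702.01, ∠ = arctan(3/702) ≈ 0.24°
pole (s+25): 25 + j3 → |·| = √(25²+3²) = √634 ≈ 25.179, ∠ = arctan(3/25) ≈ 6.84°
pole (s+200): 200 + j3 → |·| = √(200²+3²) = √40009 ≈ 200.02, ∠ = arctan(3/200) ≈ 0.86°
|T| = 10 · 2978.3 / 5036.3 ≈ 5.9137
Gain = 20 log₁₀(5.9137) ≈ 15.44 dB
∠T = 45.24° − 7.70° = 37.54°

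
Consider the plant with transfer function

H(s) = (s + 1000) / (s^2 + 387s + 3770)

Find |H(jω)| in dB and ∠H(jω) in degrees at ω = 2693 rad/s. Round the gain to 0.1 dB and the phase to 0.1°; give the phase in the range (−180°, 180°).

Substitute s = j2693:
Numerator: (j2693) + 1000 = 1000 + j2693
Denominator: (j2693)^2 + 387(j2693) + 3770 = -7248479 + j1042191
|N| = √(1000² + 2693²) ≈ 2872.7, ∠N ≈ 69.63°
|D| = √(7248479² + 1042191²) ≈ 7.323e+06, ∠D ≈ 171.82°
|H| = 2872.7 / 7.323e+06 ≈ 0.00039228
Gain = 20 log₁₀(0.00039228) ≈ -68.13 dB
∠H = 69.63° − 171.82° = -102.19°

-68.1 dB, -102.2°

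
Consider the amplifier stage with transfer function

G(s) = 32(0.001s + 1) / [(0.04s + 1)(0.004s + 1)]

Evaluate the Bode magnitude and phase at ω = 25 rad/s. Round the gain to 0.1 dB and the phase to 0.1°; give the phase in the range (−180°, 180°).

At ω = 25 rad/s:
zero (1 + j25·0.001) = 1 + j0.025 → |·| ≈ 1.0003, ∠ ≈ 1.43°
pole (1 + j25·0.04) = 1 + j1 → |·| ≈ 1.4142, ∠ ≈ 45.00°
pole (1 + j25·0.004) = 1 + j0.1 → |·| ≈ 1.005, ∠ ≈ 5.71°
|G| = 32 · 1.0003 / (1.4142 · 1.005) ≈ 22.522
Gain = 20 log₁₀(22.522) ≈ 27.05 dB
∠G = (1.43°) − (45.00° + 5.71°) = -49.28°

27.1 dB, -49.3°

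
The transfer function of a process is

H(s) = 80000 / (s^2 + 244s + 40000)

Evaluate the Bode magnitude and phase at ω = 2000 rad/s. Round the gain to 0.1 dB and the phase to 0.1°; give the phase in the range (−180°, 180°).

-34.0 dB, -173.0°

At s = jω = j2000:
quadratic: (j2000)² + 244·j2000 + 40000 = -3960000 + j488000 → |·| ≈ 3.99e+06, ∠ ≈ 172.97°
|H| = 80000 / 3.99e+06 ≈ 0.02005
Gain = 20 log₁₀(0.02005) ≈ -33.96 dB
∠H = 0.00° − 172.97° = -172.97°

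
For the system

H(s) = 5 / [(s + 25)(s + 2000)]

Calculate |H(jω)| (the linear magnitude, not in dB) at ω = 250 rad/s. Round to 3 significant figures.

At s = jω = j250:
pole (s+25): 25 + j250 → |·| = √(25²+250²) = √63125 ≈ 251.25, ∠ = arctan(250/25) ≈ 84.29°
pole (s+2000): 2000 + j250 → |·| = √(2000²+250²) = √4062500 ≈ 2015.6, ∠ = arctan(250/2000) ≈ 7.13°
|H| = 5 / 5.0642e+05 ≈ 9.8732e-06

9.87e-06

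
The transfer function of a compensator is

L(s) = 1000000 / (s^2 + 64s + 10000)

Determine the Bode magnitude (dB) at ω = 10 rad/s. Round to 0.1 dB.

At s = jω = j10:
quadratic: (j10)² + 64·j10 + 10000 = 9900 + j640 → |·| ≈ 9920.7, ∠ ≈ 3.70°
|L| = 1000000 / 9920.7 ≈ 100.8
Gain = 20 log₁₀(100.8) ≈ 40.07 dB

40.1 dB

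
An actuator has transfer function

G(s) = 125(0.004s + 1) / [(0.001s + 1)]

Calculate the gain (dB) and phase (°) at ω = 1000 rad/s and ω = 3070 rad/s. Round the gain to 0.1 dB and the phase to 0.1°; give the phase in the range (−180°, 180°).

At ω = 1000 rad/s:
zero (1 + j1000·0.004) = 1 + j4 → |·| ≈ 4.1231, ∠ ≈ 75.96°
pole (1 + j1000·0.001) = 1 + j1 → |·| ≈ 1.4142, ∠ ≈ 45.00°
|G| = 125 · 4.1231 / (1.4142) ≈ 364.44
Gain = 20 log₁₀(364.44) ≈ 51.23 dB
∠G = (75.96°) − (45.00°) = 30.96°

At ω = 3070 rad/s:
zero (1 + j3070·0.004) = 1 + j12.28 → |·| ≈ 12.321, ∠ ≈ 85.34°
pole (1 + j3070·0.001) = 1 + j3.07 → |·| ≈ 3.2288, ∠ ≈ 71.96°
|G| = 125 · 12.321 / (3.2288) ≈ 477
Gain = 20 log₁₀(477) ≈ 53.57 dB
∠G = (85.34°) − (71.96°) = 13.38°

ω = 1000: 51.2 dB, 31.0°; ω = 3070: 53.6 dB, 13.4°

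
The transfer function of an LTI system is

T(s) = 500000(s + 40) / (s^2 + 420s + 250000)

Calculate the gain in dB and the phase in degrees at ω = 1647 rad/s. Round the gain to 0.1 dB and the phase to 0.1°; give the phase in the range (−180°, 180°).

50.2 dB, -75.7°

At s = jω = j1647:
zero (s+40): 40 + j1647 → |·| = √(40²+1647²) = √2714209 ≈ 1647.5, ∠ = arctan(1647/40) ≈ 88.61°
quadratic: (j1647)² + 420·j1647 + 250000 = -2462609 + j691740 → |·| ≈ 2.5579e+06, ∠ ≈ 164.31°
|T| = 500000 · 1647.5 / 2.5579e+06 ≈ 322.04
Gain = 20 log₁₀(322.04) ≈ 50.16 dB
∠T = 88.61° − 164.31° = -75.70°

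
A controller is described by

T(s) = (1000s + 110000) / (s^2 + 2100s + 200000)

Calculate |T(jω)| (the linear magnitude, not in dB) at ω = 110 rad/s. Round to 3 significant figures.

0.522

Substitute s = j110:
Numerator: 1000(j110) + 110000 = 110000 + j110000
Denominator: (j110)^2 + 2100(j110) + 200000 = 187900 + j231000
|N| = √(110000² + 110000²) ≈ 1.5556e+05, ∠N ≈ 45.00°
|D| = √(187900² + 231000²) ≈ 2.9777e+05, ∠D ≈ 50.87°
|T| = 1.5556e+05 / 2.9777e+05 ≈ 0.52242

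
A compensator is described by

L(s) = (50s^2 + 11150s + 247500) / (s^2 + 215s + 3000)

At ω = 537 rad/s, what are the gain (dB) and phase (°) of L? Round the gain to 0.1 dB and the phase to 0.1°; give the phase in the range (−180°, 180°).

Substitute s = j537:
Numerator: 50(j537)^2 + 11150(j537) + 247500 = -14170950 + j5987550
Denominator: (j537)^2 + 215(j537) + 3000 = -285369 + j115455
|N| = √(14170950² + 5987550²) ≈ 1.5384e+07, ∠N ≈ 157.09°
|D| = √(285369² + 115455²) ≈ 3.0784e+05, ∠D ≈ 157.97°
|L| = 1.5384e+07 / 3.0784e+05 ≈ 49.974
Gain = 20 log₁₀(49.974) ≈ 33.97 dB
∠L = 157.09° − 157.97° = -0.88°

34.0 dB, -0.9°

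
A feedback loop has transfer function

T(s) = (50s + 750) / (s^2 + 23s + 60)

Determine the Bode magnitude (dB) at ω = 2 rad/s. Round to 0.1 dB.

20.4 dB

Substitute s = j2:
Numerator: 50(j2) + 750 = 750 + j100
Denominator: (j2)^2 + 23(j2) + 60 = 56 + j46
|N| = √(750² + 100²) ≈ 756.64, ∠N ≈ 7.59°
|D| = √(56² + 46²) ≈ 72.471, ∠D ≈ 39.40°
|T| = 756.64 / 72.471 ≈ 10.441
Gain = 20 log₁₀(10.441) ≈ 20.37 dB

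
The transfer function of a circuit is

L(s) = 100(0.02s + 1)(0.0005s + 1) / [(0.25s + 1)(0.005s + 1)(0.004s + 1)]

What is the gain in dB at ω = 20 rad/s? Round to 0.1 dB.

At ω = 20 rad/s:
zero (1 + j20·0.02) = 1 + j0.4 → |·| ≈ 1.077, ∠ ≈ 21.80°
zero (1 + j20·0.0005) = 1 + j0.01 → |·| ≈ 1, ∠ ≈ 0.57°
pole (1 + j20·0.25) = 1 + j5 → |·| ≈ 5.099, ∠ ≈ 78.69°
pole (1 + j20·0.005) = 1 + j0.1 → |·| ≈ 1.005, ∠ ≈ 5.71°
pole (1 + j20·0.004) = 1 + j0.08 → |·| ≈ 1.0032, ∠ ≈ 4.57°
|L| = 100 · 1.077 · 1 / (5.099 · 1.005 · 1.0032) ≈ 20.95
Gain = 20 log₁₀(20.95) ≈ 26.42 dB

26.4 dB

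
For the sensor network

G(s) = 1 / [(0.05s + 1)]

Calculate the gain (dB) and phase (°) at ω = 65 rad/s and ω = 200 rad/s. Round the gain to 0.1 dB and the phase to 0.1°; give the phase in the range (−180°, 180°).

ω = 65: -10.6 dB, -72.9°; ω = 200: -20.0 dB, -84.3°

At ω = 65 rad/s:
pole (1 + j65·0.05) = 1 + j3.25 → |·| ≈ 3.4004, ∠ ≈ 72.90°
|G| = 1 · 1 / (3.4004) ≈ 0.29408
Gain = 20 log₁₀(0.29408) ≈ -10.63 dB
∠G = (0°) − (72.90°) = -72.90°

At ω = 200 rad/s:
pole (1 + j200·0.05) = 1 + j10 → |·| ≈ 10.05, ∠ ≈ 84.29°
|G| = 1 · 1 / (10.05) ≈ 0.099502
Gain = 20 log₁₀(0.099502) ≈ -20.04 dB
∠G = (0°) − (84.29°) = -84.29°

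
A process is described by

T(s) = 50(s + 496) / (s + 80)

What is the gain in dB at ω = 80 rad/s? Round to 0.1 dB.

At s = jω = j80:
zero (s+496): 496 + j80 → |·| = √(496²+80²) = √252416 ≈ 502.41, ∠ = arctan(80/496) ≈ 9.16°
pole (s+80): 80 + j80 → |·| = √(80²+80²) = √12800 ≈ 113.14, ∠ = arctan(80/80) ≈ 45.00°
|T| = 50 · 502.41 / 113.14 ≈ 222.03
Gain = 20 log₁₀(222.03) ≈ 46.93 dB

46.9 dB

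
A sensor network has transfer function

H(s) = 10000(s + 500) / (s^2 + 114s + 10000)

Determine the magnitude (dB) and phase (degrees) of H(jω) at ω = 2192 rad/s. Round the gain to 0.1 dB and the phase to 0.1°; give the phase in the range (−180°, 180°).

13.4 dB, -99.9°

At s = jω = j2192:
zero (s+500): 500 + j2192 → |·| = √(500²+2192²) = √5054864 ≈ 2248.3, ∠ = arctan(2192/500) ≈ 77.15°
quadratic: (j2192)² + 114·j2192 + 10000 = -4794864 + j249888 → |·| ≈ 4.8014e+06, ∠ ≈ 177.02°
|H| = 10000 · 2248.3 / 4.8014e+06 ≈ 4.6826
Gain = 20 log₁₀(4.6826) ≈ 13.41 dB
∠H = 77.15° − 177.02° = -99.87°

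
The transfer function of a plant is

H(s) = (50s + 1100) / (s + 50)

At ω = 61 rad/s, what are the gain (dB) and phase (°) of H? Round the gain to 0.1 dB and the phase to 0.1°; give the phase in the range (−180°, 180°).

32.3 dB, 19.5°

Substitute s = j61:
Numerator: 50(j61) + 1100 = 1100 + j3050
Denominator: (j61) + 50 = 50 + j61
|N| = √(1100² + 3050²) ≈ 3242.3, ∠N ≈ 70.17°
|D| = √(50² + 61²) ≈ 78.873, ∠D ≈ 50.66°
|H| = 3242.3 / 78.873 ≈ 41.108
Gain = 20 log₁₀(41.108) ≈ 32.28 dB
∠H = 70.17° − 50.66° = 19.51°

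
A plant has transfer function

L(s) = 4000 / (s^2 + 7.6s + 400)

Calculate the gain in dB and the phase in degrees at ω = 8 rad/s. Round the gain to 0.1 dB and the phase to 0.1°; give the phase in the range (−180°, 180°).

At s = jω = j8:
quadratic: (j8)² + 7.6·j8 + 400 = 336 + j60.8 → |·| ≈ 341.46, ∠ ≈ 10.26°
|L| = 4000 / 341.46 ≈ 11.714
Gain = 20 log₁₀(11.714) ≈ 21.37 dB
∠L = 0.00° − 10.26° = -10.26°

21.4 dB, -10.3°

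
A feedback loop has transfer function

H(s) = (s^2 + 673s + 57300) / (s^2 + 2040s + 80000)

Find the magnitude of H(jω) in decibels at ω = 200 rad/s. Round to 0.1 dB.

Substitute s = j200:
Numerator: (j200)^2 + 673(j200) + 57300 = 17300 + j134600
Denominator: (j200)^2 + 2040(j200) + 80000 = 40000 + j408000
|N| = √(17300² + 134600²) ≈ 1.3571e+05, ∠N ≈ 82.68°
|D| = √(40000² + 408000²) ≈ 4.0996e+05, ∠D ≈ 84.40°
|H| = 1.3571e+05 / 4.0996e+05 ≈ 0.33103
Gain = 20 log₁₀(0.33103) ≈ -9.60 dB

-9.6 dB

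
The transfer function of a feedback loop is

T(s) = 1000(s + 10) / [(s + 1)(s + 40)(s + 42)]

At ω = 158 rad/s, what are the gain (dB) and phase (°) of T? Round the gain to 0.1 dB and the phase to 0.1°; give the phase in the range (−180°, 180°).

-28.5 dB, -154.2°

At s = jω = j158:
zero (s+10): 10 + j158 → |·| = √(10²+158²) = √25064 ≈ 158.32, ∠ = arctan(158/10) ≈ 86.38°
pole (s+1): 1 + j158 → |·| = √(1²+158²) = √24965 ≈ 158, ∠ = arctan(158/1) ≈ 89.64°
pole (s+40): 40 + j158 → |·| = √(40²+158²) = √26564 ≈ 162.98, ∠ = arctan(158/40) ≈ 75.79°
pole (s+42): 42 + j158 → |·| = √(42²+158²) = √26728 ≈ 163.49, ∠ = arctan(158/42) ≈ 75.11°
|T| = 1000 · 158.32 / 4.21e+06 ≈ 0.037606
Gain = 20 log₁₀(0.037606) ≈ -28.49 dB
∠T = 86.38° − 240.54° = -154.16°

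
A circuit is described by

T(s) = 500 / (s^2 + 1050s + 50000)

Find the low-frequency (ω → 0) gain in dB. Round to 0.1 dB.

T(0) = 500 / 50000 = 0.01
20 log₁₀(0.01) ≈ -40.00 dB

-40.0 dB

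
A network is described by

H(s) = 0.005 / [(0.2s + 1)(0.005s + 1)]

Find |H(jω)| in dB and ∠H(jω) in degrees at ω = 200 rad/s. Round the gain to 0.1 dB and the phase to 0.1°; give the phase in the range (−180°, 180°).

-81.1 dB, -133.6°

At ω = 200 rad/s:
pole (1 + j200·0.2) = 1 + j40 → |·| ≈ 40.012, ∠ ≈ 88.57°
pole (1 + j200·0.005) = 1 + j1 → |·| ≈ 1.4142, ∠ ≈ 45.00°
|H| = 0.005 · 1 / (40.012 · 1.4142) ≈ 8.8363e-05
Gain = 20 log₁₀(8.8363e-05) ≈ -81.07 dB
∠H = (0°) − (88.57° + 45.00°) = -133.57°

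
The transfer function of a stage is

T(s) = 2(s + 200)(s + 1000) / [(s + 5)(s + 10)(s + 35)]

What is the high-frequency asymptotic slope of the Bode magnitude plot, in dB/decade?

-20 dB/decade

Each pole contributes −20 dB/decade at high frequency; each zero contributes +20 dB/decade.
Net: 2 zero(s) − 3 pole(s) → -20 dB/decade.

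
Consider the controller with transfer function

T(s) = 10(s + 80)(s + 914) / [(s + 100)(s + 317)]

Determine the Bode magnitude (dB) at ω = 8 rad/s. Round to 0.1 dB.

27.3 dB

At s = jω = j8:
zero (s+80): 80 + j8 → |·| = √(80²+8²) = √6464 ≈ 80.399, ∠ = arctan(8/80) ≈ 5.71°
zero (s+914): 914 + j8 → |·| = √(914²+8²) = √835460 ≈ 914.04, ∠ = arctan(8/914) ≈ 0.50°
pole (s+100): 100 + j8 → |·| = √(100²+8²) = √10064 ≈ 100.32, ∠ = arctan(8/100) ≈ 4.57°
pole (s+317): 317 + j8 → |·| = √(317²+8²) = √100553 ≈ 317.1, ∠ = arctan(8/317) ≈ 1.45°
|T| = 10 · 73488 / 31811 ≈ 23.101
Gain = 20 log₁₀(23.101) ≈ 27.27 dB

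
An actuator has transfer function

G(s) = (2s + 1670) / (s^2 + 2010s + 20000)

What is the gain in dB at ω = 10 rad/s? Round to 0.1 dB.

Substitute s = j10:
Numerator: 2(j10) + 1670 = 1670 + j20
Denominator: (j10)^2 + 2010(j10) + 20000 = 19900 + j20100
|N| = √(1670² + 20²) ≈ 1670.1, ∠N ≈ 0.69°
|D| = √(19900² + 20100²) ≈ 28285, ∠D ≈ 45.29°
|G| = 1670.1 / 28285 ≈ 0.059045
Gain = 20 log₁₀(0.059045) ≈ -24.58 dB

-24.6 dB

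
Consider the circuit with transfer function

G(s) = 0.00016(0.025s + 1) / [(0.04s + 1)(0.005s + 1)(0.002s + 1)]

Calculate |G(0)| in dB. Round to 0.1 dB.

G(0) = 0.00016 · 1 / 1 = 0.00016
20 log₁₀(0.00016) ≈ -75.92 dB

-75.9 dB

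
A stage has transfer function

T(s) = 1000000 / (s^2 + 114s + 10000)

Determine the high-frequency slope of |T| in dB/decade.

-40 dB/decade

Each pole contributes −20 dB/decade at high frequency; each zero contributes +20 dB/decade.
Net: 0 zero(s) − 2 pole(s) → -40 dB/decade.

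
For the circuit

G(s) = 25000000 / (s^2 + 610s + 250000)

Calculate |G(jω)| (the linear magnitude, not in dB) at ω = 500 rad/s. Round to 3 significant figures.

82.0

At s = jω = j500:
quadratic: (j500)² + 610·j500 + 250000 = 0 + j305000 → |·| ≈ 3.05e+05, ∠ ≈ 90.00°
|G| = 25000000 / 3.05e+05 ≈ 81.967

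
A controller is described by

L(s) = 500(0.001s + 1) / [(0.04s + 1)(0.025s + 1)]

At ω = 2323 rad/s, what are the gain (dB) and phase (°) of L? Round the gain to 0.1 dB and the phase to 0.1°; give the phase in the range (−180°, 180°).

At ω = 2323 rad/s:
zero (1 + j2323·0.001) = 1 + j2.323 → |·| ≈ 2.5291, ∠ ≈ 66.71°
pole (1 + j2323·0.04) = 1 + j92.92 → |·| ≈ 92.925, ∠ ≈ 89.38°
pole (1 + j2323·0.025) = 1 + j58.075 → |·| ≈ 58.084, ∠ ≈ 89.01°
|L| = 500 · 2.5291 / (92.925 · 58.084) ≈ 0.23429
Gain = 20 log₁₀(0.23429) ≈ -12.60 dB
∠L = (66.71°) − (89.38° + 89.01°) = -111.68°

-12.6 dB, -111.7°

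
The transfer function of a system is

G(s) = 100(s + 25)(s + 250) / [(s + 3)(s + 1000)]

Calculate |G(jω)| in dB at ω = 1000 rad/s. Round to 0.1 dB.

At s = jω = j1000:
zero (s+25): 25 + j1000 → |·| = √(25²+1000²) = √1000625 ≈ 1000.3, ∠ = arctan(1000/25) ≈ 88.57°
zero (s+250): 250 + j1000 → |·| = √(250²+1000²) = √1062500 ≈ 1030.8, ∠ = arctan(1000/250) ≈ 75.96°
pole (s+3): 3 + j1000 → |·| = √(3²+1000²) = √1000009 ≈ 1000, ∠ = arctan(1000/3) ≈ 89.83°
pole (s+1000): 1000 + j1000 → |·| = √(1000²+1000²) = √2000000 ≈ 1414.2, ∠ = arctan(1000/1000) ≈ 45.00°
|G| = 100 · 1.0311e+06 / 1.4142e+06 ≈ 72.91
Gain = 20 log₁₀(72.91) ≈ 37.26 dB

37.3 dB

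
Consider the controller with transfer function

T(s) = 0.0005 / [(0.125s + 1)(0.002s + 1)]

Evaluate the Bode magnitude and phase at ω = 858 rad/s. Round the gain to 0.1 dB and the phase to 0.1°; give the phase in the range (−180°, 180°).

-112.6 dB, -149.2°

At ω = 858 rad/s:
pole (1 + j858·0.125) = 1 + j107.25 → |·| ≈ 107.25, ∠ ≈ 89.47°
pole (1 + j858·0.002) = 1 + j1.716 → |·| ≈ 1.9861, ∠ ≈ 59.77°
|T| = 0.0005 · 1 / (107.25 · 1.9861) ≈ 2.3473e-06
Gain = 20 log₁₀(2.3473e-06) ≈ -112.59 dB
∠T = (0°) − (89.47° + 59.77°) = -149.24°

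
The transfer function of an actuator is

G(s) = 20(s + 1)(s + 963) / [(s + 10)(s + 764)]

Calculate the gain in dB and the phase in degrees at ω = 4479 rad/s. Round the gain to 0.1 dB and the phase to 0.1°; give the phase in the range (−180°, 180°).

26.1 dB, -2.3°

At s = jω = j4479:
zero (s+1): 1 + j4479 → |·| = √(1²+4479²) = √20061442 ≈ 4479, ∠ = arctan(4479/1) ≈ 89.99°
zero (s+963): 963 + j4479 → |·| = √(963²+4479²) = √20988810 ≈ 4581.4, ∠ = arctan(4479/963) ≈ 77.87°
pole (s+10): 10 + j4479 → |·| = √(10²+4479²) = √20061541 ≈ 4479, ∠ = arctan(4479/10) ≈ 89.87°
pole (s+764): 764 + j4479 → |·| = √(764²+4479²) = √20645137 ≈ 4543.7, ∠ = arctan(4479/764) ≈ 80.32°
|G| = 20 · 2.052e+07 / 2.0351e+07 ≈ 20.166
Gain = 20 log₁₀(20.166) ≈ 26.09 dB
∠G = 167.86° − 170.19° = -2.33°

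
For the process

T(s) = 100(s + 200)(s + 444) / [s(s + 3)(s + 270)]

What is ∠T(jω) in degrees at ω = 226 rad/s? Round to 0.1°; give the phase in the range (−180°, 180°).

-143.7°

At s = jω = j226:
zero (s+200): 200 + j226 → |·| = √(200²+226²) = √91076 ≈ 301.79, ∠ = arctan(226/200) ≈ 48.49°
zero (s+444): 444 + j226 → |·| = √(444²+226²) = √248212 ≈ 498.21, ∠ = arctan(226/444) ≈ 26.98°
pole (s+3): 3 + j226 → |·| = √(3²+226²) = √51085 ≈ 226.02, ∠ = arctan(226/3) ≈ 89.24°
pole (s+270): 270 + j226 → |·| = √(270²+226²) = √123976 ≈ 352.1, ∠ = arctan(226/270) ≈ 39.93°
pole at origin: |s| = 226, ∠ = 90.00° (in denominator)
∠T = 75.47° − 219.17° = -143.70°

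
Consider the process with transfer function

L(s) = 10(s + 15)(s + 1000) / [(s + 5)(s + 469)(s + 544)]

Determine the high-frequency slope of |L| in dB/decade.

-20 dB/decade

Each pole contributes −20 dB/decade at high frequency; each zero contributes +20 dB/decade.
Net: 2 zero(s) − 3 pole(s) → -20 dB/decade.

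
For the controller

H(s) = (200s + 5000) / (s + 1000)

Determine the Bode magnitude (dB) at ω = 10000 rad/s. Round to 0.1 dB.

Substitute s = j10000:
Numerator: 200(j10000) + 5000 = 5000 + j2000000
Denominator: (j10000) + 1000 = 1000 + j10000
|N| = √(5000² + 2000000²) ≈ 2e+06, ∠N ≈ 89.86°
|D| = √(1000² + 10000²) ≈ 10050, ∠D ≈ 84.29°
|H| = 2e+06 / 10050 ≈ 199
Gain = 20 log₁₀(199) ≈ 45.98 dB

46.0 dB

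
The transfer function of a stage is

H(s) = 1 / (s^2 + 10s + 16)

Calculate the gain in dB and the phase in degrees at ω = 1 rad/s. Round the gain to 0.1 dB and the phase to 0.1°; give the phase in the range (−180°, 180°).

Substitute s = j1:
Numerator: 1 = 1 + j0
Denominator: (j1)^2 + 10(j1) + 16 = 15 + j10
|N| = √(1² + 0²) ≈ 1, ∠N ≈ 0.00°
|D| = √(15² + 10²) ≈ 18.028, ∠D ≈ 33.69°
|H| = 1 / 18.028 ≈ 0.055469
Gain = 20 log₁₀(0.055469) ≈ -25.12 dB
∠H = 0.00° − 33.69° = -33.69°

-25.1 dB, -33.7°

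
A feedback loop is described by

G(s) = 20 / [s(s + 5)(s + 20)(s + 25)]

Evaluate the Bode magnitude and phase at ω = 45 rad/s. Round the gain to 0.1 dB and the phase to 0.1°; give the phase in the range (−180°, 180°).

At s = jω = j45:
pole (s+5): 5 + j45 → |·| = √(5²+45²) = √2050 ≈ 45.277, ∠ = arctan(45/5) ≈ 83.66°
pole (s+20): 20 + j45 → |·| = √(20²+45²) = √2425 ≈ 49.244, ∠ = arctan(45/20) ≈ 66.04°
pole (s+25): 25 + j45 → |·| = √(25²+45²) = √2650 ≈ 51.478, ∠ = arctan(45/25) ≈ 60.95°
pole at origin: |s| = 45, ∠ = 90.00° (in denominator)
|G| = 20 / 5.1649e+06 ≈ 3.8723e-06
Gain = 20 log₁₀(3.8723e-06) ≈ -108.24 dB
∠G = 0.00° − 300.65° = -300.65° ≡ 59.35° (principal value)

-108.2 dB, 59.4°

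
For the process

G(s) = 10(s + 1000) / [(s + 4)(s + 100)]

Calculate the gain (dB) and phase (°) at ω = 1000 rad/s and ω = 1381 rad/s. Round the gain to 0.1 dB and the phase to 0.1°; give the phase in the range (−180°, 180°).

ω = 1000: -37.0 dB, -129.1°; ω = 1381: -41.0 dB, -121.6°

At s = jω = j1000:
zero (s+1000): 1000 + j1000 → |·| = √(1000²+1000²) = √2000000 ≈ 1414.2, ∠ = arctan(1000/1000) ≈ 45.00°
pole (s+4): 4 + j1000 → |·| = √(4²+1000²) = √1000016 ≈ 1000, ∠ = arctan(1000/4) ≈ 89.77°
pole (s+100): 100 + j1000 → |·| = √(100²+1000²) = √1010000 ≈ 1005, ∠ = arctan(1000/100) ≈ 84.29°
|G| = 10 · 1414.2 / 1.005e+06 ≈ 0.014072
Gain = 20 log₁₀(0.014072) ≈ -37.03 dB
∠G = 45.00° − 174.06° = -129.06°

At s = jω = j1381:
zero (s+1000): 1000 + j1381 → |·| = √(1000²+1381²) = √2907161 ≈ 1705, ∠ = arctan(1381/1000) ≈ 54.09°
pole (s+4): 4 + j1381 → |·| = √(4²+1381²) = √1907177 ≈ 1381, ∠ = arctan(1381/4) ≈ 89.83°
pole (s+100): 100 + j1381 → |·| = √(100²+1381²) = √1917161 ≈ 1384.6, ∠ = arctan(1381/100) ≈ 85.86°
|G| = 10 · 1705 / 1.9121e+06 ≈ 0.0089169
Gain = 20 log₁₀(0.0089169) ≈ -41.00 dB
∠G = 54.09° − 175.69° = -121.60°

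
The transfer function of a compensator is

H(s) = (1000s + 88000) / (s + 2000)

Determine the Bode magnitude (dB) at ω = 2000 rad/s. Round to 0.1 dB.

Substitute s = j2000:
Numerator: 1000(j2000) + 88000 = 88000 + j2000000
Denominator: (j2000) + 2000 = 2000 + j2000
|N| = √(88000² + 2000000²) ≈ 2.0019e+06, ∠N ≈ 87.48°
|D| = √(2000² + 2000²) ≈ 2828.4, ∠D ≈ 45.00°
|H| = 2.0019e+06 / 2828.4 ≈ 707.79
Gain = 20 log₁₀(707.79) ≈ 57.00 dB

57.0 dB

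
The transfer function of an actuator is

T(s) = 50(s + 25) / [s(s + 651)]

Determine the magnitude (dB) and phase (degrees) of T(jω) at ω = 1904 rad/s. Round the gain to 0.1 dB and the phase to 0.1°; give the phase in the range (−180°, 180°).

-32.1 dB, -71.9°

At s = jω = j1904:
zero (s+25): 25 + j1904 → |·| = √(25²+1904²) = √3625841 ≈ 1904.2, ∠ = arctan(1904/25) ≈ 89.25°
pole (s+651): 651 + j1904 → |·| = √(651²+1904²) = √4049017 ≈ 2012.2, ∠ = arctan(1904/651) ≈ 71.12°
pole at origin: |s| = 1904, ∠ = 90.00° (in denominator)
|T| = 50 · 1904.2 / 3.8312e+06 ≈ 0.024851
Gain = 20 log₁₀(0.024851) ≈ -32.09 dB
∠T = 89.25° − 161.12° = -71.87°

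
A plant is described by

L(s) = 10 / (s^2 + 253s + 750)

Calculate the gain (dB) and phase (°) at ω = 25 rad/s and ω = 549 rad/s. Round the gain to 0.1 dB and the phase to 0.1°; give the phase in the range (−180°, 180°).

Substitute s = j25:
Numerator: 10 = 10 + j0
Denominator: (j25)^2 + 253(j25) + 750 = 125 + j6325
|N| = √(10² + 0²) ≈ 10, ∠N ≈ 0.00°
|D| = √(125² + 6325²) ≈ 6326.2, ∠D ≈ 88.87°
|L| = 10 / 6326.2 ≈ 0.0015807
Gain = 20 log₁₀(0.0015807) ≈ -56.02 dB
∠L = 0.00° − 88.87° = -88.87°

Substitute s = j549:
Numerator: 10 = 10 + j0
Denominator: (j549)^2 + 253(j549) + 750 = -300651 + j138897
|N| = √(10² + 0²) ≈ 10, ∠N ≈ 0.00°
|D| = √(300651² + 138897²) ≈ 3.3118e+05, ∠D ≈ 155.20°
|L| = 10 / 3.3118e+05 ≈ 3.0195e-05
Gain = 20 log₁₀(3.0195e-05) ≈ -90.40 dB
∠L = 0.00° − 155.20° = -155.20°

ω = 25: -56.0 dB, -88.9°; ω = 549: -90.4 dB, -155.2°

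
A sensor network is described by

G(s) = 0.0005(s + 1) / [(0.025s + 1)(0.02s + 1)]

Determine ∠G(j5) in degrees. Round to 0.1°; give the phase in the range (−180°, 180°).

At ω = 5 rad/s:
zero (1 + j5·1) = 1 + j5 → |·| ≈ 5.099, ∠ ≈ 78.69°
pole (1 + j5·0.025) = 1 + j0.125 → |·| ≈ 1.0078, ∠ ≈ 7.13°
pole (1 + j5·0.02) = 1 + j0.1 → |·| ≈ 1.005, ∠ ≈ 5.71°
∠G = (78.69°) − (7.13° + 5.71°) = 65.85°

65.9°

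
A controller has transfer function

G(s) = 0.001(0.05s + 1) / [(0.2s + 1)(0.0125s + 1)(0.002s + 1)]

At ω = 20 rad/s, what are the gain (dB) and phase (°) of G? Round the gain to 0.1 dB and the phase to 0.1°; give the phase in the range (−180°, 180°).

At ω = 20 rad/s:
zero (1 + j20·0.05) = 1 + j1 → |·| ≈ 1.4142, ∠ ≈ 45.00°
pole (1 + j20·0.2) = 1 + j4 → |·| ≈ 4.1231, ∠ ≈ 75.96°
pole (1 + j20·0.0125) = 1 + j0.25 → |·| ≈ 1.0308, ∠ ≈ 14.04°
pole (1 + j20·0.002) = 1 + j0.04 → |·| ≈ 1.0008, ∠ ≈ 2.29°
|G| = 0.001 · 1.4142 / (4.1231 · 1.0308 · 1.0008) ≈ 0.00033248
Gain = 20 log₁₀(0.00033248) ≈ -69.56 dB
∠G = (45.00°) − (75.96° + 14.04° + 2.29°) = -47.29°

-69.6 dB, -47.3°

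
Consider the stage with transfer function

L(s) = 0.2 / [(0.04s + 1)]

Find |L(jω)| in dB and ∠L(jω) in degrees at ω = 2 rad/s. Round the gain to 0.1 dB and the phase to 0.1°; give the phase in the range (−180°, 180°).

At ω = 2 rad/s:
pole (1 + j2·0.04) = 1 + j0.08 → |·| ≈ 1.0032, ∠ ≈ 4.57°
|L| = 0.2 · 1 / (1.0032) ≈ 0.19936
Gain = 20 log₁₀(0.19936) ≈ -14.01 dB
∠L = (0°) − (4.57°) = -4.57°

-14.0 dB, -4.6°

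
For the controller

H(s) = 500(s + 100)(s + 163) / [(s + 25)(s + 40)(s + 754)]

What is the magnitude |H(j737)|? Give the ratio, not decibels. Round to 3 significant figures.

0.489

At s = jω = j737:
zero (s+100): 100 + j737 → |·| = √(100²+737²) = √553169 ≈ 743.75, ∠ = arctan(737/100) ≈ 82.27°
zero (s+163): 163 + j737 → |·| = √(163²+737²) = √569738 ≈ 754.81, ∠ = arctan(737/163) ≈ 77.53°
pole (s+25): 25 + j737 → |·| = √(25²+737²) = √543794 ≈ 737.42, ∠ = arctan(737/25) ≈ 88.06°
pole (s+40): 40 + j737 → |·| = √(40²+737²) = √544769 ≈ 738.08, ∠ = arctan(737/40) ≈ 86.89°
pole (s+754): 754 + j737 → |·| = √(754²+737²) = √1111685 ≈ 1054.4, ∠ = arctan(737/754) ≈ 44.35°
|H| = 500 · 5.6139e+05 / 5.7388e+08 ≈ 0.48912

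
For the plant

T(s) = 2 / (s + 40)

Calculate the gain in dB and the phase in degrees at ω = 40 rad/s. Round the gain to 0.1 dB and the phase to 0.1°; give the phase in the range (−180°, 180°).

-29.0 dB, -45.0°

Substitute s = j40:
Numerator: 2 = 2 + j0
Denominator: (j40) + 40 = 40 + j40
|N| = √(2² + 0²) ≈ 2, ∠N ≈ 0.00°
|D| = √(40² + 40²) ≈ 56.569, ∠D ≈ 45.00°
|T| = 2 / 56.569 ≈ 0.035355
Gain = 20 log₁₀(0.035355) ≈ -29.03 dB
∠T = 0.00° − 45.00° = -45.00°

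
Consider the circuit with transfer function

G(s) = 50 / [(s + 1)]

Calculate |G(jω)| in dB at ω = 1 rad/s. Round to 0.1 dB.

At ω = 1 rad/s:
pole (1 + j1·1) = 1 + j1 → |·| ≈ 1.4142, ∠ ≈ 45.00°
|G| = 50 · 1 / (1.4142) ≈ 35.356
Gain = 20 log₁₀(35.356) ≈ 30.97 dB

31.0 dB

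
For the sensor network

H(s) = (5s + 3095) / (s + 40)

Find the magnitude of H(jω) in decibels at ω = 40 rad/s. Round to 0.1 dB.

Substitute s = j40:
Numerator: 5(j40) + 3095 = 3095 + j200
Denominator: (j40) + 40 = 40 + j40
|N| = √(3095² + 200²) ≈ 3101.5, ∠N ≈ 3.70°
|D| = √(40² + 40²) ≈ 56.569, ∠D ≈ 45.00°
|H| = 3101.5 / 56.569 ≈ 54.827
Gain = 20 log₁₀(54.827) ≈ 34.78 dB

34.8 dB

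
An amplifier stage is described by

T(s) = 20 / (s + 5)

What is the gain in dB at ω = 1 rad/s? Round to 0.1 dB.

Substitute s = j1:
Numerator: 20 = 20 + j0
Denominator: (j1) + 5 = 5 + j1
|N| = √(20² + 0²) ≈ 20, ∠N ≈ 0.00°
|D| = √(5² + 1²) ≈ 5.099, ∠D ≈ 11.31°
|T| = 20 / 5.099 ≈ 3.9223
Gain = 20 log₁₀(3.9223) ≈ 11.87 dB

11.9 dB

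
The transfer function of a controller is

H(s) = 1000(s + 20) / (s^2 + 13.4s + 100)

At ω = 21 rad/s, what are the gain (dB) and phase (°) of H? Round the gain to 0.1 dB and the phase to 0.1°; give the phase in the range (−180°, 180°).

36.3 dB, -94.1°

At s = jω = j21:
zero (s+20): 20 + j21 → |·| = √(20²+21²) = √841 ≈ 29, ∠ = arctan(21/20) ≈ 46.40°
quadratic: (j21)² + 13.4·j21 + 100 = -341 + j281.4 → |·| ≈ 442.12, ∠ ≈ 140.47°
|H| = 1000 · 29 / 442.12 ≈ 65.593
Gain = 20 log₁₀(65.593) ≈ 36.34 dB
∠H = 46.40° − 140.47° = -94.07°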